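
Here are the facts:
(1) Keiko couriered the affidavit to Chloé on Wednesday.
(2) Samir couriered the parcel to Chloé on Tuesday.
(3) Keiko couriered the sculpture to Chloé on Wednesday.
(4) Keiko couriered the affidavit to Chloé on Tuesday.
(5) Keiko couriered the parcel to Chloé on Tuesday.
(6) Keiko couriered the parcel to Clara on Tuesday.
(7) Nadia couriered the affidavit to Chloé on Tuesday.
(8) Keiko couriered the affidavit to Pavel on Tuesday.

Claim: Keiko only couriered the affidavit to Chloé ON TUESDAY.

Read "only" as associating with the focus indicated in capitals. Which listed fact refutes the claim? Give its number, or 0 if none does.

Focus (in capitals) is "on Tuesday" — the setting. "Only" excludes alternative settings while holding fixed same agent, thing, recipient (Keiko / the affidavit / Chloé).
Fact (1) shares the background but differs in setting (on Wednesday) — a counterexample.

1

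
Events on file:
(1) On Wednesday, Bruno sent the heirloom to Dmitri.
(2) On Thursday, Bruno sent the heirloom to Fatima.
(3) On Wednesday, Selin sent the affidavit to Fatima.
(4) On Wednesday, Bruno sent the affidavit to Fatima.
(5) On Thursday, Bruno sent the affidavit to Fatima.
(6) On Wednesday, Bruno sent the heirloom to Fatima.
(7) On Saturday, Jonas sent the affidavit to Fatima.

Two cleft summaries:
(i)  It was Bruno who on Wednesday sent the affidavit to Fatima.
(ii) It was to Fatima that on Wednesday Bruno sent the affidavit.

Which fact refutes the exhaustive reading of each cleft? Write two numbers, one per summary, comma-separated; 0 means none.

3, 0

(i): focus "Bruno". Looking for same thing, recipient, setting (the affidavit / Fatima / on Wednesday) with some other agent — fact (3) has Selin there. Refuted.
(ii): focus "Fatima". No fact shares same agent, thing, setting (Bruno / the affidavit / on Wednesday) with a different recipient. 0.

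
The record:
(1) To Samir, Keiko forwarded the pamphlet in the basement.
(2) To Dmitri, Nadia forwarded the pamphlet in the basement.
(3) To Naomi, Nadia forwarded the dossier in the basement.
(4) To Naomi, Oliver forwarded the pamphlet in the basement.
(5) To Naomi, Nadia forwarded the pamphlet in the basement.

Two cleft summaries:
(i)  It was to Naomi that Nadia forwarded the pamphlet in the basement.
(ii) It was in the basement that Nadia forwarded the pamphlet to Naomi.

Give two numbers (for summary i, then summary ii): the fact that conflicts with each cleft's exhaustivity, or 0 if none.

2, 0

Summary (i) focuses "Naomi" (the recipient); background agent = Nadia, thing = the pamphlet, setting = in the basement. Fact (2) matches that background with recipient = Dmitri — refutes (i).
Summary (ii) focuses "in the basement" (the setting); background agent = Nadia, thing = the pamphlet, recipient = Naomi. No fact matches that background with a different setting, so 0.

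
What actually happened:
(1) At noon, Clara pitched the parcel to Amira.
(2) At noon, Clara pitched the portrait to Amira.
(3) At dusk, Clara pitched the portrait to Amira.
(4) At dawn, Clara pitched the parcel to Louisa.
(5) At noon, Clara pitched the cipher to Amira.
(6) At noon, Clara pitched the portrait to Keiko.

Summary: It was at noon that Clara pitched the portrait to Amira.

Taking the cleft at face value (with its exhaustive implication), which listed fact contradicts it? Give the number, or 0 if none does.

Focus of the cleft: "at noon" (the setting). Presupposed background: Clara as agent and the portrait as thing and Amira as recipient.
The exhaustive reading says no other setting fits that background.
Fact (3) shares the background but with setting = at dusk; exhaustivity is violated.

3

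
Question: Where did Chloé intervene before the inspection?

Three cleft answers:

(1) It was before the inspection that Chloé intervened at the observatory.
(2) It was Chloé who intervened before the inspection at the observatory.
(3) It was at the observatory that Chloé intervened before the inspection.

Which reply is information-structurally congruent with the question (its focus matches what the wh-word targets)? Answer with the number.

3

The question word "where" targets the location.
Option (1) clefts "before the inspection" — the time, not what was asked.
Option (2) clefts "Chloé" — the subject (agent), not what was asked.
Option (3) clefts "at the observatory" — that matches what the question asks about.
So the congruent reply is (3).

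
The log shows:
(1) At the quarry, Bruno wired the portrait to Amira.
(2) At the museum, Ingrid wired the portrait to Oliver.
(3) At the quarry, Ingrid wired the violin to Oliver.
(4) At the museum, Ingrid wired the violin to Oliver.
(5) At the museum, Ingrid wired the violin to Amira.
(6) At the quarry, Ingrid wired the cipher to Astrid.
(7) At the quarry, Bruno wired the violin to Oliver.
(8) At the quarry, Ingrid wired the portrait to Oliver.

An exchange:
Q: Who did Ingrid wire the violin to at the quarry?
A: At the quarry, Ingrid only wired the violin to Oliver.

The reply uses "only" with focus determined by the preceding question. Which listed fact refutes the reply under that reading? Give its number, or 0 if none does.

Answering "Who did ... to ...?" puts focus on the recipient — here, "Oliver".
"Only" then excludes alternative recipients while the background — agent = Ingrid, thing = the violin, setting = at the quarry — is held fixed.
No fact keeps agent = Ingrid, thing = the violin, setting = at the quarry while changing the recipient; every other fact differs on something backgrounded. The reply stands.
(Fact (8) would refute a reading with focus on the thing — but that is not what the question asks.)

0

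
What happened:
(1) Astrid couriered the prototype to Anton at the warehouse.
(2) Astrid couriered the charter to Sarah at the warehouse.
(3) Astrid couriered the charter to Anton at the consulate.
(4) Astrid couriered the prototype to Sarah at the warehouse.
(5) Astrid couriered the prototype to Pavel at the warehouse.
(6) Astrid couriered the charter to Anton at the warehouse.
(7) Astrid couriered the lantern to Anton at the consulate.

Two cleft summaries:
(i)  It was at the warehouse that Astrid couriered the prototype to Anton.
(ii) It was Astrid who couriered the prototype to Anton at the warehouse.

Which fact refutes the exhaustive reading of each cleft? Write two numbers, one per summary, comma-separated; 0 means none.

0, 0

Summary (i) focuses "at the warehouse" (the setting); background same agent, thing, recipient (Astrid / the prototype / Anton). No fact matches that background with a different setting, so 0.
Summary (ii) focuses "Astrid" (the agent); background same thing, recipient, setting (the prototype / Anton / at the warehouse). No fact matches that background with a different agent, so 0.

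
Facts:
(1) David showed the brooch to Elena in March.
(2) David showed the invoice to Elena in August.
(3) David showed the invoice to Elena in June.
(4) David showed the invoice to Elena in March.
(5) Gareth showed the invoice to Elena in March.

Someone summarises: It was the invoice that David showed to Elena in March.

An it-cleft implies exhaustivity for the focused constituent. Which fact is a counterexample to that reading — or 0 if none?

1

Focus of the cleft: "the invoice" (the thing). Presupposed background: same agent, recipient, setting (David / Elena / in March).
The exhaustive reading says no other thing fits that background.
But fact (1) also has same agent, recipient, setting (David / Elena / in March), with thing = the brooch — so the exhaustive reading fails.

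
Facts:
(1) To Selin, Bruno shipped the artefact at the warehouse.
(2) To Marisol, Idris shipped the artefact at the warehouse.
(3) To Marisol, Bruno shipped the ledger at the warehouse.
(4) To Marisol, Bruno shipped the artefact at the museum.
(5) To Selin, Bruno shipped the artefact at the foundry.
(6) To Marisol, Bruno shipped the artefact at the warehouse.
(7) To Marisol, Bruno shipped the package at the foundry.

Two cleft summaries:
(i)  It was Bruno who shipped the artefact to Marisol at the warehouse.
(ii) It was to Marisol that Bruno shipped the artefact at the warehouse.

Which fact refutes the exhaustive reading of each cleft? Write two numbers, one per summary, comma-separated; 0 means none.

2, 1

Summary (i) focuses "Bruno" (the agent); background the artefact as thing and Marisol as recipient and at the warehouse as setting. Fact (2) matches that background with agent = Idris — refutes (i).
Summary (ii) focuses "Marisol" (the recipient); background Bruno as agent and the artefact as thing and at the warehouse as setting. Fact (1) matches that background with recipient = Selin — refutes (ii).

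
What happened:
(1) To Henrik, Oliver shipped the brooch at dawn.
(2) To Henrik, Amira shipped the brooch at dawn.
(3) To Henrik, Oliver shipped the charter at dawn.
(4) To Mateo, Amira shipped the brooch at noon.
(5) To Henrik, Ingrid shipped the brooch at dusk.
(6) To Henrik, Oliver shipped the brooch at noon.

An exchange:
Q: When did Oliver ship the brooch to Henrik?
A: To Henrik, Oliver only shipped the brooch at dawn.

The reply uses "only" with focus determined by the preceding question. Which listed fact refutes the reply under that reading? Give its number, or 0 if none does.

6

The question "When did ...?" targets the setting, so in the reply the focus falls on "at dawn".
"Only" then excludes alternative settings while the background — Oliver as agent and the brooch as thing and Henrik as recipient — is held fixed.
Fact (6) keeps Oliver as agent and the brooch as thing and Henrik as recipient but has setting = at noon; that refutes the reply.
(Fact (3) would refute a reading with focus on the thing — but that is not what the question asks.)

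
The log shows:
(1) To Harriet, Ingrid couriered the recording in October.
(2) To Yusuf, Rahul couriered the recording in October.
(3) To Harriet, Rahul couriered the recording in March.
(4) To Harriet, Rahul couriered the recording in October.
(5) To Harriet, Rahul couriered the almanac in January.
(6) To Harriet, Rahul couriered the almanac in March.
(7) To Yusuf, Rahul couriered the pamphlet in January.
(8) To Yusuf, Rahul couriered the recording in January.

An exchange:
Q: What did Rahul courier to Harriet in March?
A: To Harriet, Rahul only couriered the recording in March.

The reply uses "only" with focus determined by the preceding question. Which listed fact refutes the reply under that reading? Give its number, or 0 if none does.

6

Answering "What did ...?" puts focus on the thing — here, "the recording".
So "only" ranges over things; the rest (Rahul as agent and Harriet as recipient and in March as setting) is presupposed.
Fact (6) keeps Rahul as agent and Harriet as recipient and in March as setting but has thing = the almanac; that refutes the reply.
(Fact (4) would refute a reading with focus on the setting — but that is not what the question asks.)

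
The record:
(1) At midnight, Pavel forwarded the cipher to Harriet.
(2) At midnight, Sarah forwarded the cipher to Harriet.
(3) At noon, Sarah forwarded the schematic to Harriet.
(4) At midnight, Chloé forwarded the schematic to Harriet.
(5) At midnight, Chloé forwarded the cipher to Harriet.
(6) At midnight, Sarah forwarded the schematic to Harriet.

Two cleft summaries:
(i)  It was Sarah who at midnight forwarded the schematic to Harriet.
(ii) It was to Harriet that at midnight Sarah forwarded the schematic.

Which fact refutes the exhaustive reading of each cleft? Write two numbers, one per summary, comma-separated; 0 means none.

(i): focus "Sarah". Looking for same thing, recipient, setting (the schematic / Harriet / at midnight) with some other agent — fact (4) has Chloé there. Refuted.
(ii): focus "Harriet". No fact shares same agent, thing, setting (Sarah / the schematic / at midnight) with a different recipient. 0.

4, 0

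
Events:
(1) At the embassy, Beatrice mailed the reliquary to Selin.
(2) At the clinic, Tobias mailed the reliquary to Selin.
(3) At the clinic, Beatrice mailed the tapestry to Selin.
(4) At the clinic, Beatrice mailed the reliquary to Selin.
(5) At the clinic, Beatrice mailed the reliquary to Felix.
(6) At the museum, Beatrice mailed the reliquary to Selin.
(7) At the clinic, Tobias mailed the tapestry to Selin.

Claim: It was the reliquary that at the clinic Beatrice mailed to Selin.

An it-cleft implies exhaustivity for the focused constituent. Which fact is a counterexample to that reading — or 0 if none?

The cleft puts "the reliquary" in focus and presupposes the open proposition with agent = Beatrice, recipient = Selin, setting = at the clinic.
Exhaustivity: the reliquary is the only thing satisfying that background.
Fact (3) shares the background but with thing = the tapestry; exhaustivity is violated.

3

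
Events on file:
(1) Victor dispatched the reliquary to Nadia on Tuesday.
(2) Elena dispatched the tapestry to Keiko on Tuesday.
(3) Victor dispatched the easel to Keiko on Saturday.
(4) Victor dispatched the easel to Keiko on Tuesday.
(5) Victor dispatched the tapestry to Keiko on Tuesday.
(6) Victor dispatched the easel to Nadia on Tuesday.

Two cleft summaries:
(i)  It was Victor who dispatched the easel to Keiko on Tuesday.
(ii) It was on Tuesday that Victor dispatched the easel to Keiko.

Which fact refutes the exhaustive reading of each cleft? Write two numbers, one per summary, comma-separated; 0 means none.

0, 3

Summary (i) focuses "Victor" (the agent); background same thing, recipient, setting (the easel / Keiko / on Tuesday). No fact matches that background with a different agent, so 0.
Summary (ii) focuses "on Tuesday" (the setting); background same agent, thing, recipient (Victor / the easel / Keiko). Fact (3) matches that background with setting = on Saturday — refutes (ii).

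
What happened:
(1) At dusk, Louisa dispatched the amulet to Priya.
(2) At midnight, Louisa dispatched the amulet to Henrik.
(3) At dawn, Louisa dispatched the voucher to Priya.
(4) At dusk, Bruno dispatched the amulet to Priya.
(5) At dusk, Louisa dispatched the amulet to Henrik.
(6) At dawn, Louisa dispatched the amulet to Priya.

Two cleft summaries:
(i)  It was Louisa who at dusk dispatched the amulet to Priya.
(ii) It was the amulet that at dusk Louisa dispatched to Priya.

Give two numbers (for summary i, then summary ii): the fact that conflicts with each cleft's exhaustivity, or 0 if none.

4, 0

(i): focus "Louisa". Looking for thing = the amulet, recipient = Priya, setting = at dusk with some other agent — fact (4) has Bruno there. Refuted.
(ii): focus "the amulet". No fact shares agent = Louisa, recipient = Priya, setting = at dusk with a different thing. 0.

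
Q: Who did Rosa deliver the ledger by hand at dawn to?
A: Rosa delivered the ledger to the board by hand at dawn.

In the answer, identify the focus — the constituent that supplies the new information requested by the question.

The wh-word "who" asks about the recipient.
In the answer, "Rosa", "the ledger", "at dawn" and "by hand" are given — repeated from the question.
The constituent filling the recipient gap is "to the board"; that is the focus and would carry nuclear stress.

to the board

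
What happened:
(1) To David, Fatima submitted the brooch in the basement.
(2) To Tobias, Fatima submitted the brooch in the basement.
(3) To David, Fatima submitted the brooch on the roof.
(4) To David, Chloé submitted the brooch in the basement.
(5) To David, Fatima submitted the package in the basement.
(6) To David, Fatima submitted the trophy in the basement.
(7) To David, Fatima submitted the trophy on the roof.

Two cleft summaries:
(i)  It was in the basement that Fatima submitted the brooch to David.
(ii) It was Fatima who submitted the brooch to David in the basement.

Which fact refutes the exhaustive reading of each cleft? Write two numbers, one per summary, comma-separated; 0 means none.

Summary (i) focuses "in the basement" (the setting); background Fatima as agent and the brooch as thing and David as recipient. Fact (3) matches that background with setting = on the roof — refutes (i).
Summary (ii) focuses "Fatima" (the agent); background the brooch as thing and David as recipient and in the basement as setting. Fact (4) matches that background with agent = Chloé — refutes (ii).

3, 4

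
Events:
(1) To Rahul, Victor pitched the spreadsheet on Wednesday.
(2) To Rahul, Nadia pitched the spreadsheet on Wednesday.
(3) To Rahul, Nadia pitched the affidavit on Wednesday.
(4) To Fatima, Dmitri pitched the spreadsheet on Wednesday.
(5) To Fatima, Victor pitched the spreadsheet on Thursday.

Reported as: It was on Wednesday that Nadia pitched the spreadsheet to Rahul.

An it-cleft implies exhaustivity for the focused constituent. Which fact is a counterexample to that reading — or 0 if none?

The cleft puts "on Wednesday" in focus and presupposes the open proposition with Nadia as agent and the spreadsheet as thing and Rahul as recipient.
The exhaustive reading says no other setting fits that background.
No listed fact matches the background with a different setting. Exhaustivity holds.

0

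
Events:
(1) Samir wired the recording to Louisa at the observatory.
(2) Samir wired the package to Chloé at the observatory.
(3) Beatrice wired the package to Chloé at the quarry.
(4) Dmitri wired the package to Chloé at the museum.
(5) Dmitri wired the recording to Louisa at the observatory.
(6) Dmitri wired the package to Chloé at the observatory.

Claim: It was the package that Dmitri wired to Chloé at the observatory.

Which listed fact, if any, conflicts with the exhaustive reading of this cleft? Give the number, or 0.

Focus of the cleft: "the package" (the thing). Presupposed background: agent = Dmitri, recipient = Chloé, setting = at the observatory.
Exhaustivity: the package is the only thing satisfying that background.
No listed fact matches the background with a different thing. Exhaustivity holds.

0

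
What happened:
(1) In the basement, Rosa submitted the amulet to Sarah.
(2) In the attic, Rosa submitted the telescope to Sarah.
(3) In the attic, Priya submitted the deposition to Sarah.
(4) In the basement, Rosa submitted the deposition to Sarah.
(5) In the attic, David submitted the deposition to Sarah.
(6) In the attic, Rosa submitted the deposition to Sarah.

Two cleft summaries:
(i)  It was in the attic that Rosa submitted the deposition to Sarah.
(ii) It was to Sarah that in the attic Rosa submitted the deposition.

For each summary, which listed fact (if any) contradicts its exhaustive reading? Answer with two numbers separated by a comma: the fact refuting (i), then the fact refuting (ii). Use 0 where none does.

Summary (i) focuses "in the attic" (the setting); background Rosa as agent and the deposition as thing and Sarah as recipient. Fact (4) matches that background with setting = in the basement — refutes (i).
Summary (ii) focuses "Sarah" (the recipient); background Rosa as agent and the deposition as thing and in the attic as setting. No fact matches that background with a different recipient, so 0.

4, 0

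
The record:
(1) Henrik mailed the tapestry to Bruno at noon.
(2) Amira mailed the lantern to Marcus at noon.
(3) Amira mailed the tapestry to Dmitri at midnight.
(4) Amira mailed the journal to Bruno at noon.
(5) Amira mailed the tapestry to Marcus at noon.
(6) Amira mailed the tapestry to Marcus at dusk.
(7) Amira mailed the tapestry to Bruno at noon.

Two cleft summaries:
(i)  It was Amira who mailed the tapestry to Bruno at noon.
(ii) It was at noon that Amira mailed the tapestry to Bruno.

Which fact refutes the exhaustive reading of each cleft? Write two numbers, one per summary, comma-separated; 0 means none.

1, 0

(i): focus "Amira". Looking for the tapestry as thing and Bruno as recipient and at noon as setting with some other agent — fact (1) has Henrik there. Refuted.
(ii): focus "at noon". No fact shares Amira as agent and the tapestry as thing and Bruno as recipient with a different setting. 0.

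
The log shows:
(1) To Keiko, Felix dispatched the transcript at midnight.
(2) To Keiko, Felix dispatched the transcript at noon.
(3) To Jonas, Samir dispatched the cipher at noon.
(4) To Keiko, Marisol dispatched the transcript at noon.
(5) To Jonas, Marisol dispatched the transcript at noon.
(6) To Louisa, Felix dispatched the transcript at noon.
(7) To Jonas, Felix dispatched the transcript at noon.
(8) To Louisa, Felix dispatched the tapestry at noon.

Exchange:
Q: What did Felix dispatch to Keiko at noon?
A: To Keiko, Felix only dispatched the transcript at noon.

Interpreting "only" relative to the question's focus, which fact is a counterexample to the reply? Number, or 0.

The question "What did ...?" targets the thing, so in the reply the focus falls on "the transcript".
So "only" ranges over things; the rest (agent = Felix, recipient = Keiko, setting = at noon) is presupposed.
No listed fact shares that background with another thing. Nothing contradicts the reply.
(Fact (6) would refute a reading with focus on the recipient — but that is not what the question asks.)

0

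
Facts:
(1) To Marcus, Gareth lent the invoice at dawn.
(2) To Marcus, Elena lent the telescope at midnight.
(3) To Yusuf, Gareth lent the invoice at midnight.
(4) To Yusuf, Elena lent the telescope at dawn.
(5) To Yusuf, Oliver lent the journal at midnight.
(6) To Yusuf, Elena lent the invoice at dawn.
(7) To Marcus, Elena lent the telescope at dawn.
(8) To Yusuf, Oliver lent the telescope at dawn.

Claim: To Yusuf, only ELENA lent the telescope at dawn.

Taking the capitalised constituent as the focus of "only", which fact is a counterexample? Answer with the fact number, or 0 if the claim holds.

Focus (in capitals) is "Elena" — the agent. "Only" excludes alternative agents while holding fixed same thing, recipient, setting (the telescope / Yusuf / at dawn).
Fact (8) shares the background but differs in agent (Oliver) — a counterexample.

8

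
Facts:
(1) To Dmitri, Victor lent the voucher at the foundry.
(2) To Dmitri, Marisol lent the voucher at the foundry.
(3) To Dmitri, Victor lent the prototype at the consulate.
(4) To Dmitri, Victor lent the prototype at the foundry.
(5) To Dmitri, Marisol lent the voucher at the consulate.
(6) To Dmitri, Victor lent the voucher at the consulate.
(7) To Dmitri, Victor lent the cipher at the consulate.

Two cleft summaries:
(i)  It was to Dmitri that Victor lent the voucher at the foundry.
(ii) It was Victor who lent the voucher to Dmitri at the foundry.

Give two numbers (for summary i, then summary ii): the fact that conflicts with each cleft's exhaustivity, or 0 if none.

Summary (i) focuses "Dmitri" (the recipient); background same agent, thing, setting (Victor / the voucher / at the foundry). No fact matches that background with a different recipient, so 0.
Summary (ii) focuses "Victor" (the agent); background same thing, recipient, setting (the voucher / Dmitri / at the foundry). Fact (2) matches that background with agent = Marisol — refutes (ii).

0, 2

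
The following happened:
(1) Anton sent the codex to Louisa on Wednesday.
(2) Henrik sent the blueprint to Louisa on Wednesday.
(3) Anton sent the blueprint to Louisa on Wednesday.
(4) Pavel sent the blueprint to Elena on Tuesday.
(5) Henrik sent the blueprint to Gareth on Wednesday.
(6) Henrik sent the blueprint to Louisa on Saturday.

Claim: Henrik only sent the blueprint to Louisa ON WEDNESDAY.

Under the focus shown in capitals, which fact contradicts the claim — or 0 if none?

6

Focus (in capitals) is "on Wednesday" — the setting. "Only" excludes alternative settings while holding fixed same agent, thing, recipient (Henrik / the blueprint / Louisa).
Fact (6) matches on same agent, thing, recipient (Henrik / the blueprint / Louisa), but has setting = on Saturday instead. That refutes the claim.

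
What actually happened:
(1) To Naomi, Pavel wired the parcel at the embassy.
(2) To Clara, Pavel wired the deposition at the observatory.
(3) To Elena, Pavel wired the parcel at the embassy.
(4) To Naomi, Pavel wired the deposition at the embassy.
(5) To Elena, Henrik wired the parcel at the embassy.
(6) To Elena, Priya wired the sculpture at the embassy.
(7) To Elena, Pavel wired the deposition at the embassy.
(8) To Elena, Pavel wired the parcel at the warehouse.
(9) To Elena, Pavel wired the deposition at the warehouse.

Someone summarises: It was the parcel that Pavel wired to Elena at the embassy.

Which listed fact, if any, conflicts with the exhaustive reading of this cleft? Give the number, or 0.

Focus of the cleft: "the parcel" (the thing). Presupposed background: same agent, recipient, setting (Pavel / Elena / at the embassy).
The exhaustive reading says no other thing fits that background.
But fact (7) also has same agent, recipient, setting (Pavel / Elena / at the embassy), with thing = the deposition — so the exhaustive reading fails.

7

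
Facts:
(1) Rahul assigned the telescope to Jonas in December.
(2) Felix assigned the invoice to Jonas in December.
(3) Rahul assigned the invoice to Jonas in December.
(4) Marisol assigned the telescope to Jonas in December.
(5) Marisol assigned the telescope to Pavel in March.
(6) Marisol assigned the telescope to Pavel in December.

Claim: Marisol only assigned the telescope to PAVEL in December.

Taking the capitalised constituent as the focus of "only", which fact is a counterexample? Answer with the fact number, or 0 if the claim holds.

4

Focus (in capitals) is "Pavel" — the recipient. "Only" excludes alternative recipients while holding fixed same agent, thing, setting (Marisol / the telescope / in December).
Fact (4) matches on same agent, thing, setting (Marisol / the telescope / in December), but has recipient = Jonas instead. That refutes the claim.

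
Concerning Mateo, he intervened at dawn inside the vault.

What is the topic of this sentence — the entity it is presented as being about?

Mateo

The construction explicitly marks "Mateo" as what the sentence is about — the topic.
The remainder of the clause is the comment (what is said about the topic).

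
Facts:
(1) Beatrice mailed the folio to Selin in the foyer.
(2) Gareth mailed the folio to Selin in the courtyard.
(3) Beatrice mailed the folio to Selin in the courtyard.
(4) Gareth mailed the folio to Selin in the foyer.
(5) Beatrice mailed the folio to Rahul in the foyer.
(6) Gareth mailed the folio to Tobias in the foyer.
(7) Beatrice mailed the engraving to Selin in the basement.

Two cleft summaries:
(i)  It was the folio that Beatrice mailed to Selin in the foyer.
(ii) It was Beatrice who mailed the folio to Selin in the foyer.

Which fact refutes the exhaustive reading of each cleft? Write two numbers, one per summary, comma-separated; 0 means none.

0, 4

Summary (i) focuses "the folio" (the thing); background same agent, recipient, setting (Beatrice / Selin / in the foyer). No fact matches that background with a different thing, so 0.
Summary (ii) focuses "Beatrice" (the agent); background same thing, recipient, setting (the folio / Selin / in the foyer). Fact (4) matches that background with agent = Gareth — refutes (ii).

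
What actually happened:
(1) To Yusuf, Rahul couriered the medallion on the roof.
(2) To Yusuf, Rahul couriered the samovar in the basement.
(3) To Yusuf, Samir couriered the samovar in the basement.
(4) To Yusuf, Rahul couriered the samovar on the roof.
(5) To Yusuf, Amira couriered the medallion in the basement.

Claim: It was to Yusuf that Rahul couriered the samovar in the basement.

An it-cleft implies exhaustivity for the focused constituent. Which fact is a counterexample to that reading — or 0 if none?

The cleft puts "Yusuf" in focus and presupposes the open proposition with same agent, thing, setting (Rahul / the samovar / in the basement).
Exhaustivity: Yusuf is the only recipient satisfying that background.
Every other fact differs from the presupposition on some backgrounded slot, so none challenges the exhaustivity.

0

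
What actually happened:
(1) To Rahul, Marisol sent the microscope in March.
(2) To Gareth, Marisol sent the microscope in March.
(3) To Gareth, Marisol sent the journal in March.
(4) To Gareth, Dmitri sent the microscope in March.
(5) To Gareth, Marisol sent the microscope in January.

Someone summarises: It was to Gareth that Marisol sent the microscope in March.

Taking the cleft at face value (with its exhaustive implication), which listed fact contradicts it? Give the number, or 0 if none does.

The cleft puts "Gareth" in focus and presupposes the open proposition with agent = Marisol, thing = the microscope, setting = in March.
Exhaustivity: Gareth is the only recipient satisfying that background.
But fact (1) also has agent = Marisol, thing = the microscope, setting = in March, with recipient = Rahul — so the exhaustive reading fails.

1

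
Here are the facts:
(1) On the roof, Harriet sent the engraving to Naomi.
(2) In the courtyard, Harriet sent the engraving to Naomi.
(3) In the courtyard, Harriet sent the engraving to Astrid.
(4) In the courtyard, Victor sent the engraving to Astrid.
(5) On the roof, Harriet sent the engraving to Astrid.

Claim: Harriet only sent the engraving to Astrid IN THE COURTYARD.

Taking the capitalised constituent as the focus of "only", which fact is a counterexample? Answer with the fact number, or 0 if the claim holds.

5

The capitals mark "in the courtyard" as focus. So "only" rules out other settings, with the rest (Harriet as agent and the engraving as thing and Astrid as recipient) as background.
Fact (5) shares the background but differs in setting (on the roof) — a counterexample.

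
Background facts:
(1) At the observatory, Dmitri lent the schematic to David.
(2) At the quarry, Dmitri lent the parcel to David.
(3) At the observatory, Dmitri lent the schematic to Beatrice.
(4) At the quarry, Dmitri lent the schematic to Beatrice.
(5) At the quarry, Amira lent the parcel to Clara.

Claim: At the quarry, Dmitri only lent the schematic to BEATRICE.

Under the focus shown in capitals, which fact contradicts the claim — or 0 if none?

The capitals mark "Beatrice" as focus. So "only" rules out other recipients, with the rest (agent = Dmitri, thing = the schematic, setting = at the quarry) as background.
No fact matches agent = Dmitri, thing = the schematic, setting = at the quarry with a different recipient — every other fact differs on at least one backgrounded slot. So no fact refutes it.

0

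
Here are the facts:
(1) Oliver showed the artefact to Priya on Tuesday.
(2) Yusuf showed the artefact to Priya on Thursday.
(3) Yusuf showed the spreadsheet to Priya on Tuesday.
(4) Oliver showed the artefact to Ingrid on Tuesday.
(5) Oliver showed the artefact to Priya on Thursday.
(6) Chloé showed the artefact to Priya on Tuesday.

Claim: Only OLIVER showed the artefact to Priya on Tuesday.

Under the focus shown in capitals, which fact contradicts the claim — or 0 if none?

The capitals mark "Oliver" as focus. So "only" rules out other agents, with the rest (thing = the artefact, recipient = Priya, setting = on Tuesday) as background.
Fact (6) matches on thing = the artefact, recipient = Priya, setting = on Tuesday, but has agent = Chloé instead. That refutes the claim.

6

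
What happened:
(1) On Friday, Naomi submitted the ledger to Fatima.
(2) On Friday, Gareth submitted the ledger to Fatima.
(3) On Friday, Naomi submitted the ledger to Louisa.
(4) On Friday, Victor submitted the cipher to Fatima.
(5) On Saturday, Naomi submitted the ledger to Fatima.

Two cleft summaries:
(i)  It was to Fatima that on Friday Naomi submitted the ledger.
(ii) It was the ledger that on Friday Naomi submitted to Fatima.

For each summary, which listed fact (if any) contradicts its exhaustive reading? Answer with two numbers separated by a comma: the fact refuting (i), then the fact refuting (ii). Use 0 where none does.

3, 0

(i): focus "Fatima". Looking for same agent, thing, setting (Naomi / the ledger / on Friday) with some other recipient — fact (3) has Louisa there. Refuted.
(ii): focus "the ledger". No fact shares same agent, recipient, setting (Naomi / Fatima / on Friday) with a different thing. 0.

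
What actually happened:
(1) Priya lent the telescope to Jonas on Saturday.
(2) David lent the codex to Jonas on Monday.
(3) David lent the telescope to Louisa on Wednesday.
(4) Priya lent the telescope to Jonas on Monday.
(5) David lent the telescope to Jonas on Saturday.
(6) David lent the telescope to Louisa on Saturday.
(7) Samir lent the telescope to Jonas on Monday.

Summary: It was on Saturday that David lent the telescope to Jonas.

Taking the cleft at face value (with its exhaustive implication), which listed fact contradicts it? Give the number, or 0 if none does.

0

The cleft puts "on Saturday" in focus and presupposes the open proposition with same agent, thing, recipient (David / the telescope / Jonas).
The exhaustive reading says no other setting fits that background.
No listed fact matches the background with a different setting. Exhaustivity holds.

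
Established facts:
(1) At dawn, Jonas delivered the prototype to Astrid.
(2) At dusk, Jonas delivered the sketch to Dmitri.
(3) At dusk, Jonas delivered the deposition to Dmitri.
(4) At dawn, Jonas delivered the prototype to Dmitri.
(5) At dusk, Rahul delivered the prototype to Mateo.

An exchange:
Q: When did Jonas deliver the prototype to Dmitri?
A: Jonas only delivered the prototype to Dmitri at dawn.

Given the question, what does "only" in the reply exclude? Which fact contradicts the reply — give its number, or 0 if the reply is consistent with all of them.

0

Answering "When did ...?" puts focus on the setting — here, "at dawn".
So "only" ranges over settings; the rest (agent = Jonas, thing = the prototype, recipient = Dmitri) is presupposed.
No fact keeps agent = Jonas, thing = the prototype, recipient = Dmitri while changing the setting; every other fact differs on something backgrounded. The reply stands.
(Fact (1) would refute a reading with focus on the recipient — but that is not what the question asks.)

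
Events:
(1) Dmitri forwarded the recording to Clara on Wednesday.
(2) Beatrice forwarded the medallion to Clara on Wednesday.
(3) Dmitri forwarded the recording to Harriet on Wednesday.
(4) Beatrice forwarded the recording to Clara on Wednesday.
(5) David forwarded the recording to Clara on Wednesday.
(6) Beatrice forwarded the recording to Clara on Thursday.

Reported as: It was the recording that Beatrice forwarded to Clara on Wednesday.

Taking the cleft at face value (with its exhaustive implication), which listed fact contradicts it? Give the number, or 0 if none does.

2

The cleft puts "the recording" in focus and presupposes the open proposition with Beatrice as agent and Clara as recipient and on Wednesday as setting.
Exhaustivity: the recording is the only thing satisfying that background.
But fact (2) also has Beatrice as agent and Clara as recipient and on Wednesday as setting, with thing = the medallion — so the exhaustive reading fails.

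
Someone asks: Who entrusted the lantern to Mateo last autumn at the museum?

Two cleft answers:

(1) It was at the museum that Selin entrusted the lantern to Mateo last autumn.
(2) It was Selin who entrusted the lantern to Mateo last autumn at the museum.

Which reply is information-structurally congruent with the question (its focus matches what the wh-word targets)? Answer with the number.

2

The question word "who" targets the subject (agent).
Option (1) clefts "at the museum" — the location, not what was asked.
Option (2) clefts "Selin" — that matches what the question asks about.
So the congruent reply is (2).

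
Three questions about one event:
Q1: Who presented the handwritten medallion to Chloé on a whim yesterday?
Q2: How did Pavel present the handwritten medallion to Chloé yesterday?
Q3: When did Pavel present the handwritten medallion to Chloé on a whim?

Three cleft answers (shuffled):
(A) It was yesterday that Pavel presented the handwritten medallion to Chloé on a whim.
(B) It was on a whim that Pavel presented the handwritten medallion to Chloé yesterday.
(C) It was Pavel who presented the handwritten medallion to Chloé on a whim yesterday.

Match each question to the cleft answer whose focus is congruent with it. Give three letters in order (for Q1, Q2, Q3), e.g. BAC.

CBA

Q1 asks about the subject (agent); cleft (C) focuses "Pavel", which is the subject (agent) — so Q1 → C.
Q2 asks about the manner; cleft (B) focuses "on a whim", which is the manner — so Q2 → B.
Q3 asks about the time; cleft (A) focuses "yesterday", which is the time — so Q3 → A.
Mapping: Q1→C, Q2→B, Q3→A.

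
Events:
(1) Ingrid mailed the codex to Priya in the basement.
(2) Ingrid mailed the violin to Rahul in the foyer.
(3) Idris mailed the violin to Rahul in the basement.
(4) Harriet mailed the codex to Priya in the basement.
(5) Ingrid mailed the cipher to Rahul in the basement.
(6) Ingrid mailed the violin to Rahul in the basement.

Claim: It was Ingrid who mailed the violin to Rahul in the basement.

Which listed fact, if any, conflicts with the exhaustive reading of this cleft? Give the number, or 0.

The cleft puts "Ingrid" in focus and presupposes the open proposition with thing = the violin, recipient = Rahul, setting = in the basement.
The exhaustive reading says no other agent fits that background.
But fact (3) also has thing = the violin, recipient = Rahul, setting = in the basement, with agent = Idris — so the exhaustive reading fails.

3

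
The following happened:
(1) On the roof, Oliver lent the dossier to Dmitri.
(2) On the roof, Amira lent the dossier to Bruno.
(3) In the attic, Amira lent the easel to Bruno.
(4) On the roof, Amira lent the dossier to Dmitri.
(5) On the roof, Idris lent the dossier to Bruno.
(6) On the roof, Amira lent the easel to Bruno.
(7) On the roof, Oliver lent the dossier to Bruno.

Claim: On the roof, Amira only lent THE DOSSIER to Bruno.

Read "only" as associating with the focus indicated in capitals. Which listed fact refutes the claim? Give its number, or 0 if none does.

6

Focus (in capitals) is "the dossier" — the thing. "Only" excludes alternative things while holding fixed agent = Amira, recipient = Bruno, setting = on the roof.
Fact (6) matches on agent = Amira, recipient = Bruno, setting = on the roof, but has thing = the easel instead. That refutes the claim.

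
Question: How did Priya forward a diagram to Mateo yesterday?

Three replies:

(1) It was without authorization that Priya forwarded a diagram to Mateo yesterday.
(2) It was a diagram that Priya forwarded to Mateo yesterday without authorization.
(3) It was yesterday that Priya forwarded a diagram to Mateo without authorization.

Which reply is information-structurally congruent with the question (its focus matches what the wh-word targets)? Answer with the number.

1

The question word "how" targets the manner.
Option (1) clefts "without authorization" — that matches what the question asks about.
Option (2) clefts "a diagram" — the direct object, not what was asked.
Option (3) clefts "yesterday" — the time, not what was asked.
So the congruent reply is (1).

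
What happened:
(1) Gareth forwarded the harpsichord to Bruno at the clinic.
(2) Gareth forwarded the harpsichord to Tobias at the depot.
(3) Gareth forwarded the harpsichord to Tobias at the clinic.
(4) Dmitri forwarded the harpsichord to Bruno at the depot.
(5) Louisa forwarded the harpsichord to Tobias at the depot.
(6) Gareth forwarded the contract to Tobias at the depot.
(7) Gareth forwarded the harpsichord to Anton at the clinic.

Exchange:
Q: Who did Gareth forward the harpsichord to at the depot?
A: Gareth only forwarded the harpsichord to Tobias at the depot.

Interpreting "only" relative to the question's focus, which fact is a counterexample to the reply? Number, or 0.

Answering "Who did ... to ...?" puts focus on the recipient — here, "Tobias".
"Only" then excludes alternative recipients while the background — same agent, thing, setting (Gareth / the harpsichord / at the depot) — is held fixed.
No fact keeps same agent, thing, setting (Gareth / the harpsichord / at the depot) while changing the recipient; every other fact differs on something backgrounded. The reply stands.
(Fact (6) would refute a reading with focus on the thing — but that is not what the question asks.)

0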